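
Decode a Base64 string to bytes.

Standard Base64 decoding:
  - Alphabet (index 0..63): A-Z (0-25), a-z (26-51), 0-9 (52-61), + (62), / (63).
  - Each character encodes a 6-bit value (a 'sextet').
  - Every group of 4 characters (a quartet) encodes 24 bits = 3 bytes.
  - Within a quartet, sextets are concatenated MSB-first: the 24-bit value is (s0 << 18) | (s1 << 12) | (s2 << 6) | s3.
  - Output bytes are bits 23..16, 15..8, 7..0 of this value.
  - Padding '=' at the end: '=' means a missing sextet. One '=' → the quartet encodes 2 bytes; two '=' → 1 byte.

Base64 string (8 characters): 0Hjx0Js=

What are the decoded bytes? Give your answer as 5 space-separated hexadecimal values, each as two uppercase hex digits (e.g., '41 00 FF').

Answer: D0 78 F1 D0 9B

Derivation:
After char 0 ('0'=52): chars_in_quartet=1 acc=0x34 bytes_emitted=0
After char 1 ('H'=7): chars_in_quartet=2 acc=0xD07 bytes_emitted=0
After char 2 ('j'=35): chars_in_quartet=3 acc=0x341E3 bytes_emitted=0
After char 3 ('x'=49): chars_in_quartet=4 acc=0xD078F1 -> emit D0 78 F1, reset; bytes_emitted=3
After char 4 ('0'=52): chars_in_quartet=1 acc=0x34 bytes_emitted=3
After char 5 ('J'=9): chars_in_quartet=2 acc=0xD09 bytes_emitted=3
After char 6 ('s'=44): chars_in_quartet=3 acc=0x3426C bytes_emitted=3
Padding '=': partial quartet acc=0x3426C -> emit D0 9B; bytes_emitted=5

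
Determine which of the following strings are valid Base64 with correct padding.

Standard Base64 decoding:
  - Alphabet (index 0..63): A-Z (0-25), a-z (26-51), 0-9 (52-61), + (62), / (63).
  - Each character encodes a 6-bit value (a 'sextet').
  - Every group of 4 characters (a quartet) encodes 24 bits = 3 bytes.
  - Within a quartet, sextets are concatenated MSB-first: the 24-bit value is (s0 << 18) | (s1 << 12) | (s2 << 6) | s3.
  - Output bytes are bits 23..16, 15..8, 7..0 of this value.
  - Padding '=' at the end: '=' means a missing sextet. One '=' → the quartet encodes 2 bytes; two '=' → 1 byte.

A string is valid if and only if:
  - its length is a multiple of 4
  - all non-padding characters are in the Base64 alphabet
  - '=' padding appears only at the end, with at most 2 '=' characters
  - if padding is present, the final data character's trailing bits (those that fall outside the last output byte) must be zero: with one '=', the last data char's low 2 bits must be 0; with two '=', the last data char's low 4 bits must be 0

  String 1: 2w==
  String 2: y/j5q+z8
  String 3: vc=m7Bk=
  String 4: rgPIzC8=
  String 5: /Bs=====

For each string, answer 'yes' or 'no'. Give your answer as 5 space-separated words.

Answer: yes yes no yes no

Derivation:
String 1: '2w==' → valid
String 2: 'y/j5q+z8' → valid
String 3: 'vc=m7Bk=' → invalid (bad char(s): ['=']; '=' in middle)
String 4: 'rgPIzC8=' → valid
String 5: '/Bs=====' → invalid (5 pad chars (max 2))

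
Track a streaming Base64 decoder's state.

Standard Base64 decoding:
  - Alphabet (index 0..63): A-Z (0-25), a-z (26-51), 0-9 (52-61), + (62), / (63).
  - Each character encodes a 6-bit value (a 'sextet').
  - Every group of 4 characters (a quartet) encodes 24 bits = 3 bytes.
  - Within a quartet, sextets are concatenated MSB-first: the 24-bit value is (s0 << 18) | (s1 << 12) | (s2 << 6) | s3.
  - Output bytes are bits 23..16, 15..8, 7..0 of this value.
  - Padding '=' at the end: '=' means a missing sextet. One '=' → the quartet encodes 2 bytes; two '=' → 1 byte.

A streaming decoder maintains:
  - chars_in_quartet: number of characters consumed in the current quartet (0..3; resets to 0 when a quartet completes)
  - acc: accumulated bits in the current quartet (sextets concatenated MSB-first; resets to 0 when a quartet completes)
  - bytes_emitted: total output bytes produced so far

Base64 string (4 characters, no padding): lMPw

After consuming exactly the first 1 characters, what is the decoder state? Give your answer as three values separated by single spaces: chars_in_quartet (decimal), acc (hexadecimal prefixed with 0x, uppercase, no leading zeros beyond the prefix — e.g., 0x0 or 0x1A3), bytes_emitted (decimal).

Answer: 1 0x25 0

Derivation:
After char 0 ('l'=37): chars_in_quartet=1 acc=0x25 bytes_emitted=0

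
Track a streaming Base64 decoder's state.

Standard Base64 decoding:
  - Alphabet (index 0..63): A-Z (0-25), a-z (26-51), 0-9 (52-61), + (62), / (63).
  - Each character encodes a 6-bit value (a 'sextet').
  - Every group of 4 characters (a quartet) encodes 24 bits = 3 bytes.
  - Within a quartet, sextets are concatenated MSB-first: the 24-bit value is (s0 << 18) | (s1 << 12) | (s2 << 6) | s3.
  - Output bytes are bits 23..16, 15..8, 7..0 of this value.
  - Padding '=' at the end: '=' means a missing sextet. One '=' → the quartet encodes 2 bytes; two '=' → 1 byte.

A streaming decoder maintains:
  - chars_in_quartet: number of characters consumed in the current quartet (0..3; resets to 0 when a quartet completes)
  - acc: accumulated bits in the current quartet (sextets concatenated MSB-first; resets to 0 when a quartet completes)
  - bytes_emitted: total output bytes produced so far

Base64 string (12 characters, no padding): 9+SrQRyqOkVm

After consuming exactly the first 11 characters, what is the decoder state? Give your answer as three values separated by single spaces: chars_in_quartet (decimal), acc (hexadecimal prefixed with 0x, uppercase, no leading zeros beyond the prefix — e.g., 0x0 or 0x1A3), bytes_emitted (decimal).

Answer: 3 0xE915 6

Derivation:
After char 0 ('9'=61): chars_in_quartet=1 acc=0x3D bytes_emitted=0
After char 1 ('+'=62): chars_in_quartet=2 acc=0xF7E bytes_emitted=0
After char 2 ('S'=18): chars_in_quartet=3 acc=0x3DF92 bytes_emitted=0
After char 3 ('r'=43): chars_in_quartet=4 acc=0xF7E4AB -> emit F7 E4 AB, reset; bytes_emitted=3
After char 4 ('Q'=16): chars_in_quartet=1 acc=0x10 bytes_emitted=3
After char 5 ('R'=17): chars_in_quartet=2 acc=0x411 bytes_emitted=3
After char 6 ('y'=50): chars_in_quartet=3 acc=0x10472 bytes_emitted=3
After char 7 ('q'=42): chars_in_quartet=4 acc=0x411CAA -> emit 41 1C AA, reset; bytes_emitted=6
After char 8 ('O'=14): chars_in_quartet=1 acc=0xE bytes_emitted=6
After char 9 ('k'=36): chars_in_quartet=2 acc=0x3A4 bytes_emitted=6
After char 10 ('V'=21): chars_in_quartet=3 acc=0xE915 bytes_emitted=6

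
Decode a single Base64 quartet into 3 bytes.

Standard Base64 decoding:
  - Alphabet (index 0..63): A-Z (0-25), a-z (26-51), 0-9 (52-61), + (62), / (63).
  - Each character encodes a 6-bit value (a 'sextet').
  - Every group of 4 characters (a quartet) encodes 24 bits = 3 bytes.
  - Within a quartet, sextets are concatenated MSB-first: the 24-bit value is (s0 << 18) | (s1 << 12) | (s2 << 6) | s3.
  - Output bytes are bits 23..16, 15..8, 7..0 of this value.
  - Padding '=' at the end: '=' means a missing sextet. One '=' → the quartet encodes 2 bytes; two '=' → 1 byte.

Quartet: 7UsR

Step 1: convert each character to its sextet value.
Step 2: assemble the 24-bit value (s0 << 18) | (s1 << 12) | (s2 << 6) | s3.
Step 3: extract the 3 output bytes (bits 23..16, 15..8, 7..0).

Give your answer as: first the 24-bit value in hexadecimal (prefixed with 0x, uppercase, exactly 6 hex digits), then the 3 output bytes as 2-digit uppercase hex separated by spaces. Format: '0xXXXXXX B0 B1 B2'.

Sextets: 7=59, U=20, s=44, R=17
24-bit: (59<<18) | (20<<12) | (44<<6) | 17
      = 0xEC0000 | 0x014000 | 0x000B00 | 0x000011
      = 0xED4B11
Bytes: (v>>16)&0xFF=ED, (v>>8)&0xFF=4B, v&0xFF=11

Answer: 0xED4B11 ED 4B 11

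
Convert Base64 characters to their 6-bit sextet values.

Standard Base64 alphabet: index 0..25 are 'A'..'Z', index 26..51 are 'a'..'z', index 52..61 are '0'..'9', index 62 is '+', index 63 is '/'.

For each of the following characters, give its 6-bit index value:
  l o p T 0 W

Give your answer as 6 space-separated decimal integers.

'l': a..z range, 26 + ord('l') − ord('a') = 37
'o': a..z range, 26 + ord('o') − ord('a') = 40
'p': a..z range, 26 + ord('p') − ord('a') = 41
'T': A..Z range, ord('T') − ord('A') = 19
'0': 0..9 range, 52 + ord('0') − ord('0') = 52
'W': A..Z range, ord('W') − ord('A') = 22

Answer: 37 40 41 19 52 22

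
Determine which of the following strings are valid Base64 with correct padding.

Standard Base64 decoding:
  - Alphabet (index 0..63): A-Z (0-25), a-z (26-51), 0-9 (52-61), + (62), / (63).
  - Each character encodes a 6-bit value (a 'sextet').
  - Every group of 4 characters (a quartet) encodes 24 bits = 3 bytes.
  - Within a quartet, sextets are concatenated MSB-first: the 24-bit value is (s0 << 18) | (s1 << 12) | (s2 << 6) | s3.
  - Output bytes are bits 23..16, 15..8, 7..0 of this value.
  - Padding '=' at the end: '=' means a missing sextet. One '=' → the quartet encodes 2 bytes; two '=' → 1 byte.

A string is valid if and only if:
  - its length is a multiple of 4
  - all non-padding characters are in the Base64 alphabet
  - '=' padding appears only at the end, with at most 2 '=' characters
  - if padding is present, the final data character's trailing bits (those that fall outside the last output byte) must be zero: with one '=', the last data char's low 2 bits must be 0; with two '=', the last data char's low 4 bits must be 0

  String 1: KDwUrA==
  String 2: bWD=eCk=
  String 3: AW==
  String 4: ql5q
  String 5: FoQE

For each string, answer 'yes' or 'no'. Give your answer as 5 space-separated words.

Answer: yes no no yes yes

Derivation:
String 1: 'KDwUrA==' → valid
String 2: 'bWD=eCk=' → invalid (bad char(s): ['=']; '=' in middle)
String 3: 'AW==' → invalid (bad trailing bits)
String 4: 'ql5q' → valid
String 5: 'FoQE' → valid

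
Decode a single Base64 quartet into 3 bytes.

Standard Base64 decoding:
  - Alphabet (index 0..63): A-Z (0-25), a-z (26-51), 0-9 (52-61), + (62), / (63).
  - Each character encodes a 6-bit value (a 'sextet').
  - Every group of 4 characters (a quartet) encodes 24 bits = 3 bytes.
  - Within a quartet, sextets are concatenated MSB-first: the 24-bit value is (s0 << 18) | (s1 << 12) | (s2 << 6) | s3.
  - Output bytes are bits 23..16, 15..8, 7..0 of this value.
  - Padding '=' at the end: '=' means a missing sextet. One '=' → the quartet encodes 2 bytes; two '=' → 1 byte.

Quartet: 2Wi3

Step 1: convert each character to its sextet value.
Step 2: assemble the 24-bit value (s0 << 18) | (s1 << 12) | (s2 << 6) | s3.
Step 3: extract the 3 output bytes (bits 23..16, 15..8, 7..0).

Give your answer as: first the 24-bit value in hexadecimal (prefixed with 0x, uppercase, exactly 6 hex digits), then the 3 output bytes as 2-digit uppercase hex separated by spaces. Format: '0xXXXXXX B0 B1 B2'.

Sextets: 2=54, W=22, i=34, 3=55
24-bit: (54<<18) | (22<<12) | (34<<6) | 55
      = 0xD80000 | 0x016000 | 0x000880 | 0x000037
      = 0xD968B7
Bytes: (v>>16)&0xFF=D9, (v>>8)&0xFF=68, v&0xFF=B7

Answer: 0xD968B7 D9 68 B7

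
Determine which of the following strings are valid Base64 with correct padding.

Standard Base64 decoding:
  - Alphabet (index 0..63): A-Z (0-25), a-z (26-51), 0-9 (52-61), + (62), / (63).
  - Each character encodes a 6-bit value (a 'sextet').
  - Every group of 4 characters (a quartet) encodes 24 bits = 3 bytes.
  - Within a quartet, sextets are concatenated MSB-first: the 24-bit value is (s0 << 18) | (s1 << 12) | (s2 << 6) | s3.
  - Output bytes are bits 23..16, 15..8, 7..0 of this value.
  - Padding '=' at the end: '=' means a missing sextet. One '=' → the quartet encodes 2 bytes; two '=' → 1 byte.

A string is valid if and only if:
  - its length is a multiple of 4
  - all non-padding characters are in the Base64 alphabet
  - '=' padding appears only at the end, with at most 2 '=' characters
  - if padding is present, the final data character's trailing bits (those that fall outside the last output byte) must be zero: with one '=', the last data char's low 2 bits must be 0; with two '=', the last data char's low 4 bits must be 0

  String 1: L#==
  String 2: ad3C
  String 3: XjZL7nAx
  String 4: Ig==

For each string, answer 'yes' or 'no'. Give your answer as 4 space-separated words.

String 1: 'L#==' → invalid (bad char(s): ['#'])
String 2: 'ad3C' → valid
String 3: 'XjZL7nAx' → valid
String 4: 'Ig==' → valid

Answer: no yes yes yes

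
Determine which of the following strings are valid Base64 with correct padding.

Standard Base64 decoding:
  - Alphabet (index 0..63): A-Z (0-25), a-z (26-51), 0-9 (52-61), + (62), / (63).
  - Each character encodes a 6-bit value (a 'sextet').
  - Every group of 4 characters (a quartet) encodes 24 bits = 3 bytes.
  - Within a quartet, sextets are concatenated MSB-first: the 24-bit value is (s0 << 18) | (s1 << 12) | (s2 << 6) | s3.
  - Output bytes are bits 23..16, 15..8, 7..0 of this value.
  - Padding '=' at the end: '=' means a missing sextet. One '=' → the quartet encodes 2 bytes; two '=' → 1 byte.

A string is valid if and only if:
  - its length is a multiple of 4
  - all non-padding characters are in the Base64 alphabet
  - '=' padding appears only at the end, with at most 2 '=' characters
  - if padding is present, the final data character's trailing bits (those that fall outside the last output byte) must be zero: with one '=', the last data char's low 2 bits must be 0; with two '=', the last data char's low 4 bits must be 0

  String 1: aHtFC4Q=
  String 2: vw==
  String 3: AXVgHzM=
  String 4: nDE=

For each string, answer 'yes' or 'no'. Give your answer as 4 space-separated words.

String 1: 'aHtFC4Q=' → valid
String 2: 'vw==' → valid
String 3: 'AXVgHzM=' → valid
String 4: 'nDE=' → valid

Answer: yes yes yes yes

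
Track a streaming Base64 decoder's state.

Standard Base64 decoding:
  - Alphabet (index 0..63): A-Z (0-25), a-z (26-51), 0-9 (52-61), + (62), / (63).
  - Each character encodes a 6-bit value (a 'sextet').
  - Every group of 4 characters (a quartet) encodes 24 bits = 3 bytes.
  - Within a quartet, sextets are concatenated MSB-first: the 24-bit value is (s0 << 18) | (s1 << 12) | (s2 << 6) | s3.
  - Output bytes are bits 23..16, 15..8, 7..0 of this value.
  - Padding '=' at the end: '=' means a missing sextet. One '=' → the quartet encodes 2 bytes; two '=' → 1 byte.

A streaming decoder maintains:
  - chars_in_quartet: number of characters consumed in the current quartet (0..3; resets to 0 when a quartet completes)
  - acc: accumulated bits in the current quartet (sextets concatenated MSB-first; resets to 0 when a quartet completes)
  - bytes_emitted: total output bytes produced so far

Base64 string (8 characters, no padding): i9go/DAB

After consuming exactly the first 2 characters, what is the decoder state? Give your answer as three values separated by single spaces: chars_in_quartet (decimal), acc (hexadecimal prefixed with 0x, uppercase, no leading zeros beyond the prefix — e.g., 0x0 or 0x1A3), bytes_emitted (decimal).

After char 0 ('i'=34): chars_in_quartet=1 acc=0x22 bytes_emitted=0
After char 1 ('9'=61): chars_in_quartet=2 acc=0x8BD bytes_emitted=0

Answer: 2 0x8BD 0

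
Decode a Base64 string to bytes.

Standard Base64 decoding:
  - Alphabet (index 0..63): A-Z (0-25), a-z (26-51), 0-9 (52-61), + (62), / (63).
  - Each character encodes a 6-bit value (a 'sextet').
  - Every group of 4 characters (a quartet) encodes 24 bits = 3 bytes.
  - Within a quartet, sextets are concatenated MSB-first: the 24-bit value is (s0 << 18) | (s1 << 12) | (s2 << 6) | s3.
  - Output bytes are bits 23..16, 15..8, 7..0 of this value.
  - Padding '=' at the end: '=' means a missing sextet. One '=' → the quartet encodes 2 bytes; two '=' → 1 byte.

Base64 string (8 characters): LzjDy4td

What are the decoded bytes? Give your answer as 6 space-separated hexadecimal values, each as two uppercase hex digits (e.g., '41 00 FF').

After char 0 ('L'=11): chars_in_quartet=1 acc=0xB bytes_emitted=0
After char 1 ('z'=51): chars_in_quartet=2 acc=0x2F3 bytes_emitted=0
After char 2 ('j'=35): chars_in_quartet=3 acc=0xBCE3 bytes_emitted=0
After char 3 ('D'=3): chars_in_quartet=4 acc=0x2F38C3 -> emit 2F 38 C3, reset; bytes_emitted=3
After char 4 ('y'=50): chars_in_quartet=1 acc=0x32 bytes_emitted=3
After char 5 ('4'=56): chars_in_quartet=2 acc=0xCB8 bytes_emitted=3
After char 6 ('t'=45): chars_in_quartet=3 acc=0x32E2D bytes_emitted=3
After char 7 ('d'=29): chars_in_quartet=4 acc=0xCB8B5D -> emit CB 8B 5D, reset; bytes_emitted=6

Answer: 2F 38 C3 CB 8B 5D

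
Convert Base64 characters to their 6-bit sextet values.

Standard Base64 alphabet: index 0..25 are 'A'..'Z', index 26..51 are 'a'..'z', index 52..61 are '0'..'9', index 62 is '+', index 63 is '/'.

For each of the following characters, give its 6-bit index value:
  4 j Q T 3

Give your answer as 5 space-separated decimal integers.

'4': 0..9 range, 52 + ord('4') − ord('0') = 56
'j': a..z range, 26 + ord('j') − ord('a') = 35
'Q': A..Z range, ord('Q') − ord('A') = 16
'T': A..Z range, ord('T') − ord('A') = 19
'3': 0..9 range, 52 + ord('3') − ord('0') = 55

Answer: 56 35 16 19 55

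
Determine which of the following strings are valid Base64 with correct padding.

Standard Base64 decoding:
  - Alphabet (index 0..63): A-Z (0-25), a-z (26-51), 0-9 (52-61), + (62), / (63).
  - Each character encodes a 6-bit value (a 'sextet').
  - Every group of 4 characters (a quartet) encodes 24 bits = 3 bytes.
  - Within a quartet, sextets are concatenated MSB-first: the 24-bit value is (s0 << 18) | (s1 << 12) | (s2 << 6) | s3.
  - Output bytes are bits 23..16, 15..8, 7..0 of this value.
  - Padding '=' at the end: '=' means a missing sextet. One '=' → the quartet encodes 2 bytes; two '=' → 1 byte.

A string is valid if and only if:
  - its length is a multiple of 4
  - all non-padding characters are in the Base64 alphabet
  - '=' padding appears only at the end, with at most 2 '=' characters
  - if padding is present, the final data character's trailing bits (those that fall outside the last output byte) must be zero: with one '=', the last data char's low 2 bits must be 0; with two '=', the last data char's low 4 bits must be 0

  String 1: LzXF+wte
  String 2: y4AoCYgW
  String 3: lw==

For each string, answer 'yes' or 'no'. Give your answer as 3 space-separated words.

String 1: 'LzXF+wte' → valid
String 2: 'y4AoCYgW' → valid
String 3: 'lw==' → valid

Answer: yes yes yes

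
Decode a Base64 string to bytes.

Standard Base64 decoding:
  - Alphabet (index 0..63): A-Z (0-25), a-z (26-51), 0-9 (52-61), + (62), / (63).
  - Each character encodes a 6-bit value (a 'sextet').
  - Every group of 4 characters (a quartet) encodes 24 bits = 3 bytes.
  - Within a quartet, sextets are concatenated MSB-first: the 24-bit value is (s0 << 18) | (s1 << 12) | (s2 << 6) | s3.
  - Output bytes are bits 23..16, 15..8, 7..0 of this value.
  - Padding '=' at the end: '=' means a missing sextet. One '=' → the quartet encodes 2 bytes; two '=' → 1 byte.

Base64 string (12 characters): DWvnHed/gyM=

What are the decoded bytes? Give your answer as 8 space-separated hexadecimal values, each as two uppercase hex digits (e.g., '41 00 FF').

Answer: 0D 6B E7 1D E7 7F 83 23

Derivation:
After char 0 ('D'=3): chars_in_quartet=1 acc=0x3 bytes_emitted=0
After char 1 ('W'=22): chars_in_quartet=2 acc=0xD6 bytes_emitted=0
After char 2 ('v'=47): chars_in_quartet=3 acc=0x35AF bytes_emitted=0
After char 3 ('n'=39): chars_in_quartet=4 acc=0xD6BE7 -> emit 0D 6B E7, reset; bytes_emitted=3
After char 4 ('H'=7): chars_in_quartet=1 acc=0x7 bytes_emitted=3
After char 5 ('e'=30): chars_in_quartet=2 acc=0x1DE bytes_emitted=3
After char 6 ('d'=29): chars_in_quartet=3 acc=0x779D bytes_emitted=3
After char 7 ('/'=63): chars_in_quartet=4 acc=0x1DE77F -> emit 1D E7 7F, reset; bytes_emitted=6
After char 8 ('g'=32): chars_in_quartet=1 acc=0x20 bytes_emitted=6
After char 9 ('y'=50): chars_in_quartet=2 acc=0x832 bytes_emitted=6
After char 10 ('M'=12): chars_in_quartet=3 acc=0x20C8C bytes_emitted=6
Padding '=': partial quartet acc=0x20C8C -> emit 83 23; bytes_emitted=8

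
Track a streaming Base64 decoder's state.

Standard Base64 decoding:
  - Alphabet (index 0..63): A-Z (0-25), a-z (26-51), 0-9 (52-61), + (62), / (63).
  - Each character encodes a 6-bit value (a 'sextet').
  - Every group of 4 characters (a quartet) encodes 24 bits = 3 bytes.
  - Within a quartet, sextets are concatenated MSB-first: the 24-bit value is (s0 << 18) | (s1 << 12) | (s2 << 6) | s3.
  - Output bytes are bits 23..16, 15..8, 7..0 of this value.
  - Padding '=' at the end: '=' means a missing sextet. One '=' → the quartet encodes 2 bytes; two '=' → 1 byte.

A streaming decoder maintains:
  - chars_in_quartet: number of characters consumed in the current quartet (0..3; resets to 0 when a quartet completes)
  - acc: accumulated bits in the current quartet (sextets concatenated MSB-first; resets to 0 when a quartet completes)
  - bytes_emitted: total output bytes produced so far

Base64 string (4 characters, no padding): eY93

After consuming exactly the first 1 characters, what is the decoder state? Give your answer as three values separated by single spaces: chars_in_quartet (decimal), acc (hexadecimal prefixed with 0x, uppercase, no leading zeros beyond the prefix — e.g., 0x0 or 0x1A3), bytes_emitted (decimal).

Answer: 1 0x1E 0

Derivation:
After char 0 ('e'=30): chars_in_quartet=1 acc=0x1E bytes_emitted=0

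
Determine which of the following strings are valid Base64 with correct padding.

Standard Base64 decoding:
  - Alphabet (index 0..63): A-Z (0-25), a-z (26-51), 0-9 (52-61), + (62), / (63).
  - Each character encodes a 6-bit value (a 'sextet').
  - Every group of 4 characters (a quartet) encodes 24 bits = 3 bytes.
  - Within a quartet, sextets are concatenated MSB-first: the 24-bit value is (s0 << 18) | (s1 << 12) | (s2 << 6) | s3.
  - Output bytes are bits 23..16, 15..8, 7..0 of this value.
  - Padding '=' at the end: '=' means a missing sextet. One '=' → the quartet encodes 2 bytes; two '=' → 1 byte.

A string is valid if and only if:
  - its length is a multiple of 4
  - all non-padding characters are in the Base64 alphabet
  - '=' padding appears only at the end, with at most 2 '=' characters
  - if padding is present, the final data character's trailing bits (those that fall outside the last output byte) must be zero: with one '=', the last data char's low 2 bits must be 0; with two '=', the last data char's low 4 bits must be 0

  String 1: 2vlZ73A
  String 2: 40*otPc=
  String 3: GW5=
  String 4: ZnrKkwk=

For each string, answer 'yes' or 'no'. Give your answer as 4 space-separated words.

Answer: no no no yes

Derivation:
String 1: '2vlZ73A' → invalid (len=7 not mult of 4)
String 2: '40*otPc=' → invalid (bad char(s): ['*'])
String 3: 'GW5=' → invalid (bad trailing bits)
String 4: 'ZnrKkwk=' → valid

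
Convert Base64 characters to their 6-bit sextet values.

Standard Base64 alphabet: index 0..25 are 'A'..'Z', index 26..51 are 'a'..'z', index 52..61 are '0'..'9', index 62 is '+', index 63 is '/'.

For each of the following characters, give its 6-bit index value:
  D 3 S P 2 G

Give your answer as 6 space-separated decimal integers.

'D': A..Z range, ord('D') − ord('A') = 3
'3': 0..9 range, 52 + ord('3') − ord('0') = 55
'S': A..Z range, ord('S') − ord('A') = 18
'P': A..Z range, ord('P') − ord('A') = 15
'2': 0..9 range, 52 + ord('2') − ord('0') = 54
'G': A..Z range, ord('G') − ord('A') = 6

Answer: 3 55 18 15 54 6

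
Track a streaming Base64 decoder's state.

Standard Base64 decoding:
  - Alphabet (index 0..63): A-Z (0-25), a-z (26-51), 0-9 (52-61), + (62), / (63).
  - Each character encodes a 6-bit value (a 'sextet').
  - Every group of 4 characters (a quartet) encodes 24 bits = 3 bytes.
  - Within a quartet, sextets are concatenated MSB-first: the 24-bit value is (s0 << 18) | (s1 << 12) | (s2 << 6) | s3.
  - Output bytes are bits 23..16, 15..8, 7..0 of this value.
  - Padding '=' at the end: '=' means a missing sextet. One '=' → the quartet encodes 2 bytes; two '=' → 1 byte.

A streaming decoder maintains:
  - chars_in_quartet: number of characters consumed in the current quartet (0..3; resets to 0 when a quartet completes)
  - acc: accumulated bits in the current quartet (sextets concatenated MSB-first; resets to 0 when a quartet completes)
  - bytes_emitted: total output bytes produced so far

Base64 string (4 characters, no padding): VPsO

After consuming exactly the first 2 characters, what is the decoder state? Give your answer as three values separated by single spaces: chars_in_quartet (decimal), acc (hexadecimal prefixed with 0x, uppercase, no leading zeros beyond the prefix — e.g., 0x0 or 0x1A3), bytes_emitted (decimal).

After char 0 ('V'=21): chars_in_quartet=1 acc=0x15 bytes_emitted=0
After char 1 ('P'=15): chars_in_quartet=2 acc=0x54F bytes_emitted=0

Answer: 2 0x54F 0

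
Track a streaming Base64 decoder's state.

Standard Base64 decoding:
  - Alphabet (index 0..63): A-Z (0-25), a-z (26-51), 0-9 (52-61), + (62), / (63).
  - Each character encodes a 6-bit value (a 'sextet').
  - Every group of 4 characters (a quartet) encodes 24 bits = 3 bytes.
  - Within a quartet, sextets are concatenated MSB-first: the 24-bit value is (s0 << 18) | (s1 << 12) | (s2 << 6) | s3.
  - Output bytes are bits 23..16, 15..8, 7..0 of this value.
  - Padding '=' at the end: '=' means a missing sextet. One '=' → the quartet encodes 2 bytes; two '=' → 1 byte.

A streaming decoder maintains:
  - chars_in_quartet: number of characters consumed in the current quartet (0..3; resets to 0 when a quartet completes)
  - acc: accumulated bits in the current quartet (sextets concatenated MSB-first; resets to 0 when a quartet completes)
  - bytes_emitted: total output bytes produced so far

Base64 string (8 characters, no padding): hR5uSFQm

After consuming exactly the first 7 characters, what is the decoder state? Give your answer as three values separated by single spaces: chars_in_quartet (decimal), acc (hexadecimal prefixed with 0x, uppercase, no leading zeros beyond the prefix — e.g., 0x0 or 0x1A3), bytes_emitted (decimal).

After char 0 ('h'=33): chars_in_quartet=1 acc=0x21 bytes_emitted=0
After char 1 ('R'=17): chars_in_quartet=2 acc=0x851 bytes_emitted=0
After char 2 ('5'=57): chars_in_quartet=3 acc=0x21479 bytes_emitted=0
After char 3 ('u'=46): chars_in_quartet=4 acc=0x851E6E -> emit 85 1E 6E, reset; bytes_emitted=3
After char 4 ('S'=18): chars_in_quartet=1 acc=0x12 bytes_emitted=3
After char 5 ('F'=5): chars_in_quartet=2 acc=0x485 bytes_emitted=3
After char 6 ('Q'=16): chars_in_quartet=3 acc=0x12150 bytes_emitted=3

Answer: 3 0x12150 3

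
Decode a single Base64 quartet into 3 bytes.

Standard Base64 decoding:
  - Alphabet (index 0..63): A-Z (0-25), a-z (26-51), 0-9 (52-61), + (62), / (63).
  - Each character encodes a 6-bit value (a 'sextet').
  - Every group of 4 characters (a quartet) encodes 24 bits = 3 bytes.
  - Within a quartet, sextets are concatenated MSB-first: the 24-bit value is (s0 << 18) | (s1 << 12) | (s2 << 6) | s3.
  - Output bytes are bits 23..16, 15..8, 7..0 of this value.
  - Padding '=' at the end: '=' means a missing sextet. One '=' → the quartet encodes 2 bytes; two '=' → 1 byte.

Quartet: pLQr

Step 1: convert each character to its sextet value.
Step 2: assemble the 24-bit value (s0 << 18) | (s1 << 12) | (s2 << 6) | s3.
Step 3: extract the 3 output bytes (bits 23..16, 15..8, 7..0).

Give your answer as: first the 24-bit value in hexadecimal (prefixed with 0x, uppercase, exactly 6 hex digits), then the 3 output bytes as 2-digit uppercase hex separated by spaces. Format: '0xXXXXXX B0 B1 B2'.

Answer: 0xA4B42B A4 B4 2B

Derivation:
Sextets: p=41, L=11, Q=16, r=43
24-bit: (41<<18) | (11<<12) | (16<<6) | 43
      = 0xA40000 | 0x00B000 | 0x000400 | 0x00002B
      = 0xA4B42B
Bytes: (v>>16)&0xFF=A4, (v>>8)&0xFF=B4, v&0xFF=2B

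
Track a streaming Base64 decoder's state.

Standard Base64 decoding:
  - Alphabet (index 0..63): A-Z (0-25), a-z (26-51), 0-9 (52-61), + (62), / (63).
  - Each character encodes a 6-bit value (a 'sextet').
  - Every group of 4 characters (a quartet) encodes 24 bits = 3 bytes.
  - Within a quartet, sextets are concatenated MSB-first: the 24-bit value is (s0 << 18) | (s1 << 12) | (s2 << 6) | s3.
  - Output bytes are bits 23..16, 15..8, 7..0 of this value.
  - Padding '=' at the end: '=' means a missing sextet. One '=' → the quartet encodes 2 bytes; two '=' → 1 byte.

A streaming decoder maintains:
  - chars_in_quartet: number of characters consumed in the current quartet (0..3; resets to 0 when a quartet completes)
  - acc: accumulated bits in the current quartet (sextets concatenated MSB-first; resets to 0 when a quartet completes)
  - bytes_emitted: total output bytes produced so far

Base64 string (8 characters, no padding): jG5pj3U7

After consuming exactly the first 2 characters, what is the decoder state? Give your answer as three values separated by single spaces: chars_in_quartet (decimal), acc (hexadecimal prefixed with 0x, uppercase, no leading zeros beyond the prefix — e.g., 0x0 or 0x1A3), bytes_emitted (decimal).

Answer: 2 0x8C6 0

Derivation:
After char 0 ('j'=35): chars_in_quartet=1 acc=0x23 bytes_emitted=0
After char 1 ('G'=6): chars_in_quartet=2 acc=0x8C6 bytes_emitted=0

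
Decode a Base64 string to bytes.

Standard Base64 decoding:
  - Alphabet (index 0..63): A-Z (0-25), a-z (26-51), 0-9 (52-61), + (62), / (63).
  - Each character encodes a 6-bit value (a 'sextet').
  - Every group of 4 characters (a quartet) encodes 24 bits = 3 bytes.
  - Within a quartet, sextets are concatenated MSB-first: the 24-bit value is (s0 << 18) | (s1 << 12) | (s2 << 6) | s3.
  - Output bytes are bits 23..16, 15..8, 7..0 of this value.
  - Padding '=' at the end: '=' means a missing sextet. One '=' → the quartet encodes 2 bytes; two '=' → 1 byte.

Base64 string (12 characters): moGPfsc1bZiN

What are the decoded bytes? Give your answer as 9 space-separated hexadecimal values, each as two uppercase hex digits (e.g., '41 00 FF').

Answer: 9A 81 8F 7E C7 35 6D 98 8D

Derivation:
After char 0 ('m'=38): chars_in_quartet=1 acc=0x26 bytes_emitted=0
After char 1 ('o'=40): chars_in_quartet=2 acc=0x9A8 bytes_emitted=0
After char 2 ('G'=6): chars_in_quartet=3 acc=0x26A06 bytes_emitted=0
After char 3 ('P'=15): chars_in_quartet=4 acc=0x9A818F -> emit 9A 81 8F, reset; bytes_emitted=3
After char 4 ('f'=31): chars_in_quartet=1 acc=0x1F bytes_emitted=3
After char 5 ('s'=44): chars_in_quartet=2 acc=0x7EC bytes_emitted=3
After char 6 ('c'=28): chars_in_quartet=3 acc=0x1FB1C bytes_emitted=3
After char 7 ('1'=53): chars_in_quartet=4 acc=0x7EC735 -> emit 7E C7 35, reset; bytes_emitted=6
After char 8 ('b'=27): chars_in_quartet=1 acc=0x1B bytes_emitted=6
After char 9 ('Z'=25): chars_in_quartet=2 acc=0x6D9 bytes_emitted=6
After char 10 ('i'=34): chars_in_quartet=3 acc=0x1B662 bytes_emitted=6
After char 11 ('N'=13): chars_in_quartet=4 acc=0x6D988D -> emit 6D 98 8D, reset; bytes_emitted=9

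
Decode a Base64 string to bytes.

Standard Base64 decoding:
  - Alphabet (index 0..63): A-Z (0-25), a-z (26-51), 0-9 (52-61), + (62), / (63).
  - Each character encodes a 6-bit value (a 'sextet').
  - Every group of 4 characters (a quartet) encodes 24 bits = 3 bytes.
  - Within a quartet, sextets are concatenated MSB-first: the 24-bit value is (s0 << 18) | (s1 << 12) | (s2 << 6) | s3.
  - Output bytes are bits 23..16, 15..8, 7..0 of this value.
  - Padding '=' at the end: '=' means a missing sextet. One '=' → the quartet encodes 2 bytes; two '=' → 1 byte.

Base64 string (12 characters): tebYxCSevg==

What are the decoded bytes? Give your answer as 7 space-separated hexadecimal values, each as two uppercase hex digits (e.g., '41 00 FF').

After char 0 ('t'=45): chars_in_quartet=1 acc=0x2D bytes_emitted=0
After char 1 ('e'=30): chars_in_quartet=2 acc=0xB5E bytes_emitted=0
After char 2 ('b'=27): chars_in_quartet=3 acc=0x2D79B bytes_emitted=0
After char 3 ('Y'=24): chars_in_quartet=4 acc=0xB5E6D8 -> emit B5 E6 D8, reset; bytes_emitted=3
After char 4 ('x'=49): chars_in_quartet=1 acc=0x31 bytes_emitted=3
After char 5 ('C'=2): chars_in_quartet=2 acc=0xC42 bytes_emitted=3
After char 6 ('S'=18): chars_in_quartet=3 acc=0x31092 bytes_emitted=3
After char 7 ('e'=30): chars_in_quartet=4 acc=0xC4249E -> emit C4 24 9E, reset; bytes_emitted=6
After char 8 ('v'=47): chars_in_quartet=1 acc=0x2F bytes_emitted=6
After char 9 ('g'=32): chars_in_quartet=2 acc=0xBE0 bytes_emitted=6
Padding '==': partial quartet acc=0xBE0 -> emit BE; bytes_emitted=7

Answer: B5 E6 D8 C4 24 9E BE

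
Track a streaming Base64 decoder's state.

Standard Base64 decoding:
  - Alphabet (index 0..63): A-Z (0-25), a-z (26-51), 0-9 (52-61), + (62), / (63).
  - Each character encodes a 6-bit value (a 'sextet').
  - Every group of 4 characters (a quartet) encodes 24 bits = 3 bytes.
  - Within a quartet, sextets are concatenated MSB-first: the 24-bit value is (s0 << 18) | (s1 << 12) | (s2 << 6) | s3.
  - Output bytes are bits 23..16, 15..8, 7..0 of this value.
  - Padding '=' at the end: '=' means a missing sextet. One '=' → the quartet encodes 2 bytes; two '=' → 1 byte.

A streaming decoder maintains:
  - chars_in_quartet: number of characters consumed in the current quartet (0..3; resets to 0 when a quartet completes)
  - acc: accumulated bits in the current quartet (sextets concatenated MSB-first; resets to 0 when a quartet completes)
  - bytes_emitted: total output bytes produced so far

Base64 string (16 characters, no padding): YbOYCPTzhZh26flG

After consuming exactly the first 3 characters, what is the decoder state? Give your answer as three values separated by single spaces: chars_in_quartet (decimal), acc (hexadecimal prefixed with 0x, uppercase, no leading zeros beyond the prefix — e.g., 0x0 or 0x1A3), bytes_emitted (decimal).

Answer: 3 0x186CE 0

Derivation:
After char 0 ('Y'=24): chars_in_quartet=1 acc=0x18 bytes_emitted=0
After char 1 ('b'=27): chars_in_quartet=2 acc=0x61B bytes_emitted=0
After char 2 ('O'=14): chars_in_quartet=3 acc=0x186CE bytes_emitted=0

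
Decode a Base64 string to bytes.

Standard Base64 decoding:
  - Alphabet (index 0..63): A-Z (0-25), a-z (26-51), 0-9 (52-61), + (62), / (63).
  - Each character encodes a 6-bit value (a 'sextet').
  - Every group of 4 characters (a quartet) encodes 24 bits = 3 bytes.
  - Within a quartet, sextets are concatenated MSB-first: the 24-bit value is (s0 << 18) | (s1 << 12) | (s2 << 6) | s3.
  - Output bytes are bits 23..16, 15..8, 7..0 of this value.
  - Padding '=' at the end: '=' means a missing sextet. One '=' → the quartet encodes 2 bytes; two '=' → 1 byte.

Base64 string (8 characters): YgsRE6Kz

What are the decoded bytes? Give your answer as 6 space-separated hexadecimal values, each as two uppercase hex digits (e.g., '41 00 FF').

After char 0 ('Y'=24): chars_in_quartet=1 acc=0x18 bytes_emitted=0
After char 1 ('g'=32): chars_in_quartet=2 acc=0x620 bytes_emitted=0
After char 2 ('s'=44): chars_in_quartet=3 acc=0x1882C bytes_emitted=0
After char 3 ('R'=17): chars_in_quartet=4 acc=0x620B11 -> emit 62 0B 11, reset; bytes_emitted=3
After char 4 ('E'=4): chars_in_quartet=1 acc=0x4 bytes_emitted=3
After char 5 ('6'=58): chars_in_quartet=2 acc=0x13A bytes_emitted=3
After char 6 ('K'=10): chars_in_quartet=3 acc=0x4E8A bytes_emitted=3
After char 7 ('z'=51): chars_in_quartet=4 acc=0x13A2B3 -> emit 13 A2 B3, reset; bytes_emitted=6

Answer: 62 0B 11 13 A2 B3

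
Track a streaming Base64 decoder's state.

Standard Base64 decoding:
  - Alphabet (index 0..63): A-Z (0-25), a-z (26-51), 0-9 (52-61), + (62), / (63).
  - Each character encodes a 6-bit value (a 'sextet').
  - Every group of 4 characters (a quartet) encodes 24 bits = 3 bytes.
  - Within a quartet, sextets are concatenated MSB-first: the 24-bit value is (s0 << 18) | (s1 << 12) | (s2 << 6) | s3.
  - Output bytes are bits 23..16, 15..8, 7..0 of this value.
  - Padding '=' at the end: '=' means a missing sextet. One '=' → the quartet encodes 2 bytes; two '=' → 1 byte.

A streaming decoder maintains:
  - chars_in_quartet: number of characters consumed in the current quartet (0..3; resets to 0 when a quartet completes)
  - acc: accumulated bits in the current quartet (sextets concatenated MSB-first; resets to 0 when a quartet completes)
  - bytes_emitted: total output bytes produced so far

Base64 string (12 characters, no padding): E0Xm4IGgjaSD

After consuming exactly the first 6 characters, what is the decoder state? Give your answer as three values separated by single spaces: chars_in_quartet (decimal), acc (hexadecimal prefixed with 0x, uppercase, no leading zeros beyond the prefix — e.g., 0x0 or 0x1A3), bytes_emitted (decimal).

After char 0 ('E'=4): chars_in_quartet=1 acc=0x4 bytes_emitted=0
After char 1 ('0'=52): chars_in_quartet=2 acc=0x134 bytes_emitted=0
After char 2 ('X'=23): chars_in_quartet=3 acc=0x4D17 bytes_emitted=0
After char 3 ('m'=38): chars_in_quartet=4 acc=0x1345E6 -> emit 13 45 E6, reset; bytes_emitted=3
After char 4 ('4'=56): chars_in_quartet=1 acc=0x38 bytes_emitted=3
After char 5 ('I'=8): chars_in_quartet=2 acc=0xE08 bytes_emitted=3

Answer: 2 0xE08 3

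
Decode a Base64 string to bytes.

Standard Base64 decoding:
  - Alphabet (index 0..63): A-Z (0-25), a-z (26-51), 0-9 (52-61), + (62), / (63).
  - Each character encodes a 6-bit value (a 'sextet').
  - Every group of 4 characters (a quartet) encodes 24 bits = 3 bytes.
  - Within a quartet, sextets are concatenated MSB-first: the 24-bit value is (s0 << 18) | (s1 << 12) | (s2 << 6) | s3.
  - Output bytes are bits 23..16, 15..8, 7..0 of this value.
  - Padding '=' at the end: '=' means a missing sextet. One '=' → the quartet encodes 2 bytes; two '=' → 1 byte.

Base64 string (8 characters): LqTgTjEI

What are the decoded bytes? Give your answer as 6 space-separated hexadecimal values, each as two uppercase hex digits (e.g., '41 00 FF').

After char 0 ('L'=11): chars_in_quartet=1 acc=0xB bytes_emitted=0
After char 1 ('q'=42): chars_in_quartet=2 acc=0x2EA bytes_emitted=0
After char 2 ('T'=19): chars_in_quartet=3 acc=0xBA93 bytes_emitted=0
After char 3 ('g'=32): chars_in_quartet=4 acc=0x2EA4E0 -> emit 2E A4 E0, reset; bytes_emitted=3
After char 4 ('T'=19): chars_in_quartet=1 acc=0x13 bytes_emitted=3
After char 5 ('j'=35): chars_in_quartet=2 acc=0x4E3 bytes_emitted=3
After char 6 ('E'=4): chars_in_quartet=3 acc=0x138C4 bytes_emitted=3
After char 7 ('I'=8): chars_in_quartet=4 acc=0x4E3108 -> emit 4E 31 08, reset; bytes_emitted=6

Answer: 2E A4 E0 4E 31 08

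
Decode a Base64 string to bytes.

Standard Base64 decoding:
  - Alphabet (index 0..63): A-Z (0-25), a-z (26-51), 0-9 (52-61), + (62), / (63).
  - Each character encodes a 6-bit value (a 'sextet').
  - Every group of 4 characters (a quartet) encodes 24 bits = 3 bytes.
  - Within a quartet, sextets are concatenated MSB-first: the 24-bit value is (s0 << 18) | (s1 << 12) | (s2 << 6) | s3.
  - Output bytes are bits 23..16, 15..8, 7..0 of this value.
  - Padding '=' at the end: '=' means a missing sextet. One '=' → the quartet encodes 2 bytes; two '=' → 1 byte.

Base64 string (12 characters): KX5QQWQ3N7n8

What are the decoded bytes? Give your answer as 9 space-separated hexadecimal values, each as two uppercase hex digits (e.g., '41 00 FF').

Answer: 29 7E 50 41 64 37 37 B9 FC

Derivation:
After char 0 ('K'=10): chars_in_quartet=1 acc=0xA bytes_emitted=0
After char 1 ('X'=23): chars_in_quartet=2 acc=0x297 bytes_emitted=0
After char 2 ('5'=57): chars_in_quartet=3 acc=0xA5F9 bytes_emitted=0
After char 3 ('Q'=16): chars_in_quartet=4 acc=0x297E50 -> emit 29 7E 50, reset; bytes_emitted=3
After char 4 ('Q'=16): chars_in_quartet=1 acc=0x10 bytes_emitted=3
After char 5 ('W'=22): chars_in_quartet=2 acc=0x416 bytes_emitted=3
After char 6 ('Q'=16): chars_in_quartet=3 acc=0x10590 bytes_emitted=3
After char 7 ('3'=55): chars_in_quartet=4 acc=0x416437 -> emit 41 64 37, reset; bytes_emitted=6
After char 8 ('N'=13): chars_in_quartet=1 acc=0xD bytes_emitted=6
After char 9 ('7'=59): chars_in_quartet=2 acc=0x37B bytes_emitted=6
After char 10 ('n'=39): chars_in_quartet=3 acc=0xDEE7 bytes_emitted=6
After char 11 ('8'=60): chars_in_quartet=4 acc=0x37B9FC -> emit 37 B9 FC, reset; bytes_emitted=9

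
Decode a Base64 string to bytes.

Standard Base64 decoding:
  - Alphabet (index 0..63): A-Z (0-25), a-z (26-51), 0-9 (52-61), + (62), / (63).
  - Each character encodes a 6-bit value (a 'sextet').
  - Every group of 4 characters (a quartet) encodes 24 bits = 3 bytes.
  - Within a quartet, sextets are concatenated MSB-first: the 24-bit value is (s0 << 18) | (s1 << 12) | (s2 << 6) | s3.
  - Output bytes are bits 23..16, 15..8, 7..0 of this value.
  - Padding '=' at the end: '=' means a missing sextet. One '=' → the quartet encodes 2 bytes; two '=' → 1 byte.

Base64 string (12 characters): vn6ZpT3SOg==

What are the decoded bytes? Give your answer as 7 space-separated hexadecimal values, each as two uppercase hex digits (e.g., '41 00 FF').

After char 0 ('v'=47): chars_in_quartet=1 acc=0x2F bytes_emitted=0
After char 1 ('n'=39): chars_in_quartet=2 acc=0xBE7 bytes_emitted=0
After char 2 ('6'=58): chars_in_quartet=3 acc=0x2F9FA bytes_emitted=0
After char 3 ('Z'=25): chars_in_quartet=4 acc=0xBE7E99 -> emit BE 7E 99, reset; bytes_emitted=3
After char 4 ('p'=41): chars_in_quartet=1 acc=0x29 bytes_emitted=3
After char 5 ('T'=19): chars_in_quartet=2 acc=0xA53 bytes_emitted=3
After char 6 ('3'=55): chars_in_quartet=3 acc=0x294F7 bytes_emitted=3
After char 7 ('S'=18): chars_in_quartet=4 acc=0xA53DD2 -> emit A5 3D D2, reset; bytes_emitted=6
After char 8 ('O'=14): chars_in_quartet=1 acc=0xE bytes_emitted=6
After char 9 ('g'=32): chars_in_quartet=2 acc=0x3A0 bytes_emitted=6
Padding '==': partial quartet acc=0x3A0 -> emit 3A; bytes_emitted=7

Answer: BE 7E 99 A5 3D D2 3A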